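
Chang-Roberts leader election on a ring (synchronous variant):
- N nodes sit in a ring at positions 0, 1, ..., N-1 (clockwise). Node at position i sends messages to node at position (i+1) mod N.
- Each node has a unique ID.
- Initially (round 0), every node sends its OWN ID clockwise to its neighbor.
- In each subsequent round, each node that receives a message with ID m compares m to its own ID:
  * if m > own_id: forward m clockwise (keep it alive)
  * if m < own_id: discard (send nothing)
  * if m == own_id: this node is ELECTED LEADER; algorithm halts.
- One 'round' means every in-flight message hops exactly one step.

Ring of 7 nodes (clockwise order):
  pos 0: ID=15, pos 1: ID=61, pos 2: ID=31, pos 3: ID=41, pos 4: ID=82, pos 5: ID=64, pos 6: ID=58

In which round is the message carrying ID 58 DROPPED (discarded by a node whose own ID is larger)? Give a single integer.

Answer: 2

Derivation:
Round 1: pos1(id61) recv 15: drop; pos2(id31) recv 61: fwd; pos3(id41) recv 31: drop; pos4(id82) recv 41: drop; pos5(id64) recv 82: fwd; pos6(id58) recv 64: fwd; pos0(id15) recv 58: fwd
Round 2: pos3(id41) recv 61: fwd; pos6(id58) recv 82: fwd; pos0(id15) recv 64: fwd; pos1(id61) recv 58: drop
Round 3: pos4(id82) recv 61: drop; pos0(id15) recv 82: fwd; pos1(id61) recv 64: fwd
Round 4: pos1(id61) recv 82: fwd; pos2(id31) recv 64: fwd
Round 5: pos2(id31) recv 82: fwd; pos3(id41) recv 64: fwd
Round 6: pos3(id41) recv 82: fwd; pos4(id82) recv 64: drop
Round 7: pos4(id82) recv 82: ELECTED
Message ID 58 originates at pos 6; dropped at pos 1 in round 2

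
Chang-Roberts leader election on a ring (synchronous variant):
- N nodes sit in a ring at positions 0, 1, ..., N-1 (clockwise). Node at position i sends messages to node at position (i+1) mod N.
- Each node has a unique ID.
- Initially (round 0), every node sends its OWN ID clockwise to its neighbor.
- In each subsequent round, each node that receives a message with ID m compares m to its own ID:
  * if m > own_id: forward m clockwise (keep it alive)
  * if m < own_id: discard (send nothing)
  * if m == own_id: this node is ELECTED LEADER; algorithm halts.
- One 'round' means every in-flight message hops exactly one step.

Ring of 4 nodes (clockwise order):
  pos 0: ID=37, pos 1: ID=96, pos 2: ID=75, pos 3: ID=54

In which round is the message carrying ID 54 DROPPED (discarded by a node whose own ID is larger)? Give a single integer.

Round 1: pos1(id96) recv 37: drop; pos2(id75) recv 96: fwd; pos3(id54) recv 75: fwd; pos0(id37) recv 54: fwd
Round 2: pos3(id54) recv 96: fwd; pos0(id37) recv 75: fwd; pos1(id96) recv 54: drop
Round 3: pos0(id37) recv 96: fwd; pos1(id96) recv 75: drop
Round 4: pos1(id96) recv 96: ELECTED
Message ID 54 originates at pos 3; dropped at pos 1 in round 2

Answer: 2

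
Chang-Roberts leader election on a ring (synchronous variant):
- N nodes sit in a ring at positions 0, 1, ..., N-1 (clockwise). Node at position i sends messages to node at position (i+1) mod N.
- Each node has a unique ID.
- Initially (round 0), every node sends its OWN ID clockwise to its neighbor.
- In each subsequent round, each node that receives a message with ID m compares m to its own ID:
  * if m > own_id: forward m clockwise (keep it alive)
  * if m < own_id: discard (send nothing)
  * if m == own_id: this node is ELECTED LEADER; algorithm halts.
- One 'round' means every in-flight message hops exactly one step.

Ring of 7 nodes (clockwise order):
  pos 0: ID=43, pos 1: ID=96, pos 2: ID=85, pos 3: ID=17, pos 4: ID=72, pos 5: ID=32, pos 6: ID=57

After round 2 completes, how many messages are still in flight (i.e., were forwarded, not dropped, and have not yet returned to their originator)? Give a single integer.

Answer: 3

Derivation:
Round 1: pos1(id96) recv 43: drop; pos2(id85) recv 96: fwd; pos3(id17) recv 85: fwd; pos4(id72) recv 17: drop; pos5(id32) recv 72: fwd; pos6(id57) recv 32: drop; pos0(id43) recv 57: fwd
Round 2: pos3(id17) recv 96: fwd; pos4(id72) recv 85: fwd; pos6(id57) recv 72: fwd; pos1(id96) recv 57: drop
After round 2: 3 messages still in flight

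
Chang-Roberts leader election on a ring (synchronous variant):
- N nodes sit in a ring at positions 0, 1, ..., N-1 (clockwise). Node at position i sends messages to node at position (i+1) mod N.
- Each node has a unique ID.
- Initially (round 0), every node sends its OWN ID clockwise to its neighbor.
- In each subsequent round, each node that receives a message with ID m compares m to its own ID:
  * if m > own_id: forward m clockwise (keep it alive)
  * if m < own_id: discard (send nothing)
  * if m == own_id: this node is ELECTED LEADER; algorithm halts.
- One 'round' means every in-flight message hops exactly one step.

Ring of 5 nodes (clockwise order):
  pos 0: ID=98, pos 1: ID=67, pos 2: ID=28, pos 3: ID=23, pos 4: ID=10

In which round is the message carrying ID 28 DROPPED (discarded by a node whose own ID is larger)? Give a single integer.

Round 1: pos1(id67) recv 98: fwd; pos2(id28) recv 67: fwd; pos3(id23) recv 28: fwd; pos4(id10) recv 23: fwd; pos0(id98) recv 10: drop
Round 2: pos2(id28) recv 98: fwd; pos3(id23) recv 67: fwd; pos4(id10) recv 28: fwd; pos0(id98) recv 23: drop
Round 3: pos3(id23) recv 98: fwd; pos4(id10) recv 67: fwd; pos0(id98) recv 28: drop
Round 4: pos4(id10) recv 98: fwd; pos0(id98) recv 67: drop
Round 5: pos0(id98) recv 98: ELECTED
Message ID 28 originates at pos 2; dropped at pos 0 in round 3

Answer: 3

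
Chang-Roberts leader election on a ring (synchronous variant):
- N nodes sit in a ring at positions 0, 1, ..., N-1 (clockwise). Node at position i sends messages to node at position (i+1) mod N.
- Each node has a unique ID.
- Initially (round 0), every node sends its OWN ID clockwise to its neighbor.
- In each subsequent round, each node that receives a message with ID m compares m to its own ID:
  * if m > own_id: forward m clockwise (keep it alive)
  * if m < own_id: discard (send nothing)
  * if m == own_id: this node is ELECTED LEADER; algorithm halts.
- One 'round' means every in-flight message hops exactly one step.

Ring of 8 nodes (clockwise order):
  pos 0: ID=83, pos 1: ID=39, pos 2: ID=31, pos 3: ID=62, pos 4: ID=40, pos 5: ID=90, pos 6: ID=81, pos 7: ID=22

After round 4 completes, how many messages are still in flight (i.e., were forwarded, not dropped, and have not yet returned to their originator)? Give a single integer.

Round 1: pos1(id39) recv 83: fwd; pos2(id31) recv 39: fwd; pos3(id62) recv 31: drop; pos4(id40) recv 62: fwd; pos5(id90) recv 40: drop; pos6(id81) recv 90: fwd; pos7(id22) recv 81: fwd; pos0(id83) recv 22: drop
Round 2: pos2(id31) recv 83: fwd; pos3(id62) recv 39: drop; pos5(id90) recv 62: drop; pos7(id22) recv 90: fwd; pos0(id83) recv 81: drop
Round 3: pos3(id62) recv 83: fwd; pos0(id83) recv 90: fwd
Round 4: pos4(id40) recv 83: fwd; pos1(id39) recv 90: fwd
After round 4: 2 messages still in flight

Answer: 2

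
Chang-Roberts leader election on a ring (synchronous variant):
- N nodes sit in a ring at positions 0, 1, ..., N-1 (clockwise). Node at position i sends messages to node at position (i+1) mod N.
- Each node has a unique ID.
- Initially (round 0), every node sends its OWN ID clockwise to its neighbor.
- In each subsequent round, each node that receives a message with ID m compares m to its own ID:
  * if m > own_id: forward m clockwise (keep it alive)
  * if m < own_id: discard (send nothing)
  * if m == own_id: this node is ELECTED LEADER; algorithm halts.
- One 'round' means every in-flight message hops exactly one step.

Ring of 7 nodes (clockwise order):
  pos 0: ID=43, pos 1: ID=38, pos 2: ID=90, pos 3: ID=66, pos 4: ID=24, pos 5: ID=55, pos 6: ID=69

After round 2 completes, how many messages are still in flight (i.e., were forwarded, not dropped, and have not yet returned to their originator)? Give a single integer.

Answer: 3

Derivation:
Round 1: pos1(id38) recv 43: fwd; pos2(id90) recv 38: drop; pos3(id66) recv 90: fwd; pos4(id24) recv 66: fwd; pos5(id55) recv 24: drop; pos6(id69) recv 55: drop; pos0(id43) recv 69: fwd
Round 2: pos2(id90) recv 43: drop; pos4(id24) recv 90: fwd; pos5(id55) recv 66: fwd; pos1(id38) recv 69: fwd
After round 2: 3 messages still in flight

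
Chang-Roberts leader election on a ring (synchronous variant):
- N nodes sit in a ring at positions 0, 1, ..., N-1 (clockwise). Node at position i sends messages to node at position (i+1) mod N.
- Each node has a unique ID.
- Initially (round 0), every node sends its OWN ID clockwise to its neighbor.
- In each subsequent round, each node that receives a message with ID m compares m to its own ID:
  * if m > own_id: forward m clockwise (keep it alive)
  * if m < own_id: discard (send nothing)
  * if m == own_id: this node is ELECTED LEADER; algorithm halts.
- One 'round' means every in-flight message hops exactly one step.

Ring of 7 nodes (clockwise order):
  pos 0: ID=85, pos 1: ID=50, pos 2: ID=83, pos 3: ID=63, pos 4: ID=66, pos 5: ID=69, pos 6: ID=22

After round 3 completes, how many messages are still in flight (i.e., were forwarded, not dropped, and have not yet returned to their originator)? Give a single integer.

Answer: 2

Derivation:
Round 1: pos1(id50) recv 85: fwd; pos2(id83) recv 50: drop; pos3(id63) recv 83: fwd; pos4(id66) recv 63: drop; pos5(id69) recv 66: drop; pos6(id22) recv 69: fwd; pos0(id85) recv 22: drop
Round 2: pos2(id83) recv 85: fwd; pos4(id66) recv 83: fwd; pos0(id85) recv 69: drop
Round 3: pos3(id63) recv 85: fwd; pos5(id69) recv 83: fwd
After round 3: 2 messages still in flight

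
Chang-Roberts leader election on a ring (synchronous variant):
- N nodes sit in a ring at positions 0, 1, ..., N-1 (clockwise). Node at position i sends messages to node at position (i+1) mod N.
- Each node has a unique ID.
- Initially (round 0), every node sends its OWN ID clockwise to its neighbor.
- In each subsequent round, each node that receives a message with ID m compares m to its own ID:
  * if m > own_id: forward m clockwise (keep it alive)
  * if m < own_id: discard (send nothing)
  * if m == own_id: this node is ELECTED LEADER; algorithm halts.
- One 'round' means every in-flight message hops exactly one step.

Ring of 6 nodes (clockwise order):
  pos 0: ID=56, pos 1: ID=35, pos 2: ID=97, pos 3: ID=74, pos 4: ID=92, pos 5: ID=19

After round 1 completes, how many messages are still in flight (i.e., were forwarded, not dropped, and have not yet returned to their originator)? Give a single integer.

Round 1: pos1(id35) recv 56: fwd; pos2(id97) recv 35: drop; pos3(id74) recv 97: fwd; pos4(id92) recv 74: drop; pos5(id19) recv 92: fwd; pos0(id56) recv 19: drop
After round 1: 3 messages still in flight

Answer: 3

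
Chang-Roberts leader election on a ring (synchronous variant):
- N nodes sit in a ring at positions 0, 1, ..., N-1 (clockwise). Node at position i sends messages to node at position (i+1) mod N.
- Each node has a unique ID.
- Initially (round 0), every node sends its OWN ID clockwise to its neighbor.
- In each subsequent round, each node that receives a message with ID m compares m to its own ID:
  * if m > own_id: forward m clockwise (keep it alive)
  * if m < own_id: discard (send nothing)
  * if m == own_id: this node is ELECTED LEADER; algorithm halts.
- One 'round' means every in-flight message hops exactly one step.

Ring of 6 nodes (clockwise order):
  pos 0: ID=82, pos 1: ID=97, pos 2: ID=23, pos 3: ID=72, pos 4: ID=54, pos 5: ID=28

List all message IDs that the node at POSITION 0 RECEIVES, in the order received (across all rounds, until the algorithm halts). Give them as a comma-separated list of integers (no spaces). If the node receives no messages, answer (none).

Round 1: pos1(id97) recv 82: drop; pos2(id23) recv 97: fwd; pos3(id72) recv 23: drop; pos4(id54) recv 72: fwd; pos5(id28) recv 54: fwd; pos0(id82) recv 28: drop
Round 2: pos3(id72) recv 97: fwd; pos5(id28) recv 72: fwd; pos0(id82) recv 54: drop
Round 3: pos4(id54) recv 97: fwd; pos0(id82) recv 72: drop
Round 4: pos5(id28) recv 97: fwd
Round 5: pos0(id82) recv 97: fwd
Round 6: pos1(id97) recv 97: ELECTED

Answer: 28,54,72,97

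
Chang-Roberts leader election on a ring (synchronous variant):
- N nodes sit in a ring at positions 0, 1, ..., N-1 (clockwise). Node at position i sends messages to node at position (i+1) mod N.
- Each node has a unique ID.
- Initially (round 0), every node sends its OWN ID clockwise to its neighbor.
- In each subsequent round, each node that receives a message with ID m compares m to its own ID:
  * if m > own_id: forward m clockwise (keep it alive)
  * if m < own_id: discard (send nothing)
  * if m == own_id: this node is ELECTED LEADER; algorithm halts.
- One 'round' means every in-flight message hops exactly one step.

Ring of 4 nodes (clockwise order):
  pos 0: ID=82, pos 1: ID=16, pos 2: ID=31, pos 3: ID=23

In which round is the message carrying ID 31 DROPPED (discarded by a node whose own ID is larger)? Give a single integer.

Answer: 2

Derivation:
Round 1: pos1(id16) recv 82: fwd; pos2(id31) recv 16: drop; pos3(id23) recv 31: fwd; pos0(id82) recv 23: drop
Round 2: pos2(id31) recv 82: fwd; pos0(id82) recv 31: drop
Round 3: pos3(id23) recv 82: fwd
Round 4: pos0(id82) recv 82: ELECTED
Message ID 31 originates at pos 2; dropped at pos 0 in round 2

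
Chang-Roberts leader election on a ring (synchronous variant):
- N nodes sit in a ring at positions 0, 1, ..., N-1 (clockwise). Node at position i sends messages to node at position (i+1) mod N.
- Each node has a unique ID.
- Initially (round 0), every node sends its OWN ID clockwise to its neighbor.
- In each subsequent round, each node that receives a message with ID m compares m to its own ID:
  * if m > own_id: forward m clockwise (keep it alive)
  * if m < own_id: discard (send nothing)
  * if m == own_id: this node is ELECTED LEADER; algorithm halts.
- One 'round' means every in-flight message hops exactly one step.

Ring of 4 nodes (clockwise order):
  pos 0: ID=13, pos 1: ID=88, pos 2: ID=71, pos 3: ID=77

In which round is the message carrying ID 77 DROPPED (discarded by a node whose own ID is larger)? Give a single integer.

Answer: 2

Derivation:
Round 1: pos1(id88) recv 13: drop; pos2(id71) recv 88: fwd; pos3(id77) recv 71: drop; pos0(id13) recv 77: fwd
Round 2: pos3(id77) recv 88: fwd; pos1(id88) recv 77: drop
Round 3: pos0(id13) recv 88: fwd
Round 4: pos1(id88) recv 88: ELECTED
Message ID 77 originates at pos 3; dropped at pos 1 in round 2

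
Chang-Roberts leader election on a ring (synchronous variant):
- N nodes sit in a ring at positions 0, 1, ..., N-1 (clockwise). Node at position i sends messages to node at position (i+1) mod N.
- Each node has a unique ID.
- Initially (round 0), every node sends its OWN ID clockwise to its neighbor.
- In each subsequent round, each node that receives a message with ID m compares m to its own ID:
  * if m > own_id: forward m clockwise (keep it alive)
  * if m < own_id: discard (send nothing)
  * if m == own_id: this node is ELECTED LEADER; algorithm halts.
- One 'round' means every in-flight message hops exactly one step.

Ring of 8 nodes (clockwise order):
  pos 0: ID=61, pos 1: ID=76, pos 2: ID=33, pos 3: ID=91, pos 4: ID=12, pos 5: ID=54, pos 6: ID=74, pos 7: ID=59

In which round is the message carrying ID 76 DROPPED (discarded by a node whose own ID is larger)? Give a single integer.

Round 1: pos1(id76) recv 61: drop; pos2(id33) recv 76: fwd; pos3(id91) recv 33: drop; pos4(id12) recv 91: fwd; pos5(id54) recv 12: drop; pos6(id74) recv 54: drop; pos7(id59) recv 74: fwd; pos0(id61) recv 59: drop
Round 2: pos3(id91) recv 76: drop; pos5(id54) recv 91: fwd; pos0(id61) recv 74: fwd
Round 3: pos6(id74) recv 91: fwd; pos1(id76) recv 74: drop
Round 4: pos7(id59) recv 91: fwd
Round 5: pos0(id61) recv 91: fwd
Round 6: pos1(id76) recv 91: fwd
Round 7: pos2(id33) recv 91: fwd
Round 8: pos3(id91) recv 91: ELECTED
Message ID 76 originates at pos 1; dropped at pos 3 in round 2

Answer: 2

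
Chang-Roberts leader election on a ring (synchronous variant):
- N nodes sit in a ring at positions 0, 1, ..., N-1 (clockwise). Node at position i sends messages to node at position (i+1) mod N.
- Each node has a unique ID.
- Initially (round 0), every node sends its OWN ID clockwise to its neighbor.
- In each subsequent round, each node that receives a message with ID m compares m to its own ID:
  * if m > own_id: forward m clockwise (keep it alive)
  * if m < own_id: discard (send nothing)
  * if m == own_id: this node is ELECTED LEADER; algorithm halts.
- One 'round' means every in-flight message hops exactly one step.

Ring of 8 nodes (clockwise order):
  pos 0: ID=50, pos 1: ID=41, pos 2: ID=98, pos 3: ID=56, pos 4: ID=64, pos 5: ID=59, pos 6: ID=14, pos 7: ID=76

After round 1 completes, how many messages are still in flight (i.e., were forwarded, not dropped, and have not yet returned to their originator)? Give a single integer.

Round 1: pos1(id41) recv 50: fwd; pos2(id98) recv 41: drop; pos3(id56) recv 98: fwd; pos4(id64) recv 56: drop; pos5(id59) recv 64: fwd; pos6(id14) recv 59: fwd; pos7(id76) recv 14: drop; pos0(id50) recv 76: fwd
After round 1: 5 messages still in flight

Answer: 5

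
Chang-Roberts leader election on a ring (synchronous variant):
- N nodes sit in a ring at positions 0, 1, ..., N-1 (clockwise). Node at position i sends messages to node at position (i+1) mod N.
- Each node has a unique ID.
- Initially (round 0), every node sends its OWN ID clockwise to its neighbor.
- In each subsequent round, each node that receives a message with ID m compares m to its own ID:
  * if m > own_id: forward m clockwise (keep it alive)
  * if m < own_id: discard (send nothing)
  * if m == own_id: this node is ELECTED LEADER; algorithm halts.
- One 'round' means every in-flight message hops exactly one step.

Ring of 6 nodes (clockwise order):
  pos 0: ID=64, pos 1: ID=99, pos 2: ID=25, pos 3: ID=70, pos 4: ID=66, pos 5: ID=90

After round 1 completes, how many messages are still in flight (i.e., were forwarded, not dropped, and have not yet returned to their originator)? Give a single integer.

Round 1: pos1(id99) recv 64: drop; pos2(id25) recv 99: fwd; pos3(id70) recv 25: drop; pos4(id66) recv 70: fwd; pos5(id90) recv 66: drop; pos0(id64) recv 90: fwd
After round 1: 3 messages still in flight

Answer: 3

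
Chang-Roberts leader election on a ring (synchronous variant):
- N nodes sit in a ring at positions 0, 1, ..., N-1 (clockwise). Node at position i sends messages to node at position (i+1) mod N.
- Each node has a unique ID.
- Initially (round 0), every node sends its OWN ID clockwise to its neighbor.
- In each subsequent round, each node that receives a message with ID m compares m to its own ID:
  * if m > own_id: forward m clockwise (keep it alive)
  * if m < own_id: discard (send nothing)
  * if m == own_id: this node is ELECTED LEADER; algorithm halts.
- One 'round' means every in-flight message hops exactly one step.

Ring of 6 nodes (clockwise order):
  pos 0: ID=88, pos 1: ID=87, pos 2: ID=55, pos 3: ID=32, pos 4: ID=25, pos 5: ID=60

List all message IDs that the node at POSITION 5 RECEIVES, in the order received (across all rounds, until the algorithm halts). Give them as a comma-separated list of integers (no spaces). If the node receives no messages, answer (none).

Round 1: pos1(id87) recv 88: fwd; pos2(id55) recv 87: fwd; pos3(id32) recv 55: fwd; pos4(id25) recv 32: fwd; pos5(id60) recv 25: drop; pos0(id88) recv 60: drop
Round 2: pos2(id55) recv 88: fwd; pos3(id32) recv 87: fwd; pos4(id25) recv 55: fwd; pos5(id60) recv 32: drop
Round 3: pos3(id32) recv 88: fwd; pos4(id25) recv 87: fwd; pos5(id60) recv 55: drop
Round 4: pos4(id25) recv 88: fwd; pos5(id60) recv 87: fwd
Round 5: pos5(id60) recv 88: fwd; pos0(id88) recv 87: drop
Round 6: pos0(id88) recv 88: ELECTED

Answer: 25,32,55,87,88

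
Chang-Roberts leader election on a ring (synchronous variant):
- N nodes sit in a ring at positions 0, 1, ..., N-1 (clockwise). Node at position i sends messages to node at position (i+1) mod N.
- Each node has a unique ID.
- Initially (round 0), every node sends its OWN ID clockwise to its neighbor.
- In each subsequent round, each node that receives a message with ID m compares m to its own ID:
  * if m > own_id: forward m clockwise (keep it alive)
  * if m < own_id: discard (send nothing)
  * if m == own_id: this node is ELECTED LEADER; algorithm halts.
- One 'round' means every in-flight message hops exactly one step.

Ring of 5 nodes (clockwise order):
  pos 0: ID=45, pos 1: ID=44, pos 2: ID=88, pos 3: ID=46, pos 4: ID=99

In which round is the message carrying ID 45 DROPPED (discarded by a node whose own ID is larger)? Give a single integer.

Round 1: pos1(id44) recv 45: fwd; pos2(id88) recv 44: drop; pos3(id46) recv 88: fwd; pos4(id99) recv 46: drop; pos0(id45) recv 99: fwd
Round 2: pos2(id88) recv 45: drop; pos4(id99) recv 88: drop; pos1(id44) recv 99: fwd
Round 3: pos2(id88) recv 99: fwd
Round 4: pos3(id46) recv 99: fwd
Round 5: pos4(id99) recv 99: ELECTED
Message ID 45 originates at pos 0; dropped at pos 2 in round 2

Answer: 2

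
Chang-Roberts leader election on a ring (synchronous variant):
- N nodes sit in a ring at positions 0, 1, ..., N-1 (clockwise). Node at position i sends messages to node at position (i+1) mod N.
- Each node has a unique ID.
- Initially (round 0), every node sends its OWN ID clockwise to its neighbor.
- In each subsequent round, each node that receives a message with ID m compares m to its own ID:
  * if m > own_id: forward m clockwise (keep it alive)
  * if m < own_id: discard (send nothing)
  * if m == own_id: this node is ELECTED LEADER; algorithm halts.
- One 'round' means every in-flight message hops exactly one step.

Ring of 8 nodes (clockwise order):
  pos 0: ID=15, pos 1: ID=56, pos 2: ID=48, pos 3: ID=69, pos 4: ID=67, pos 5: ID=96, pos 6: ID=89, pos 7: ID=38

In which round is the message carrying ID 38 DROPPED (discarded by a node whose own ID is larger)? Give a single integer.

Answer: 2

Derivation:
Round 1: pos1(id56) recv 15: drop; pos2(id48) recv 56: fwd; pos3(id69) recv 48: drop; pos4(id67) recv 69: fwd; pos5(id96) recv 67: drop; pos6(id89) recv 96: fwd; pos7(id38) recv 89: fwd; pos0(id15) recv 38: fwd
Round 2: pos3(id69) recv 56: drop; pos5(id96) recv 69: drop; pos7(id38) recv 96: fwd; pos0(id15) recv 89: fwd; pos1(id56) recv 38: drop
Round 3: pos0(id15) recv 96: fwd; pos1(id56) recv 89: fwd
Round 4: pos1(id56) recv 96: fwd; pos2(id48) recv 89: fwd
Round 5: pos2(id48) recv 96: fwd; pos3(id69) recv 89: fwd
Round 6: pos3(id69) recv 96: fwd; pos4(id67) recv 89: fwd
Round 7: pos4(id67) recv 96: fwd; pos5(id96) recv 89: drop
Round 8: pos5(id96) recv 96: ELECTED
Message ID 38 originates at pos 7; dropped at pos 1 in round 2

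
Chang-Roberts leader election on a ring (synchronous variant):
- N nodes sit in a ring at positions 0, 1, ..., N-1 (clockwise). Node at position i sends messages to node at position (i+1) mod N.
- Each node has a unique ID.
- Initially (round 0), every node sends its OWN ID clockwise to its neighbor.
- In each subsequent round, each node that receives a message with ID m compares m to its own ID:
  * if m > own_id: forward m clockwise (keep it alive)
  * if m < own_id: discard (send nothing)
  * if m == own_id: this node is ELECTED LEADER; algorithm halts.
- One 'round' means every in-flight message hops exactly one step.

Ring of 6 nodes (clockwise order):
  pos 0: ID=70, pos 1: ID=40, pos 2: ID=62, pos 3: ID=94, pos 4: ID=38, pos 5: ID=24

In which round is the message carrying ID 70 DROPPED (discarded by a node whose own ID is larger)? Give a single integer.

Round 1: pos1(id40) recv 70: fwd; pos2(id62) recv 40: drop; pos3(id94) recv 62: drop; pos4(id38) recv 94: fwd; pos5(id24) recv 38: fwd; pos0(id70) recv 24: drop
Round 2: pos2(id62) recv 70: fwd; pos5(id24) recv 94: fwd; pos0(id70) recv 38: drop
Round 3: pos3(id94) recv 70: drop; pos0(id70) recv 94: fwd
Round 4: pos1(id40) recv 94: fwd
Round 5: pos2(id62) recv 94: fwd
Round 6: pos3(id94) recv 94: ELECTED
Message ID 70 originates at pos 0; dropped at pos 3 in round 3

Answer: 3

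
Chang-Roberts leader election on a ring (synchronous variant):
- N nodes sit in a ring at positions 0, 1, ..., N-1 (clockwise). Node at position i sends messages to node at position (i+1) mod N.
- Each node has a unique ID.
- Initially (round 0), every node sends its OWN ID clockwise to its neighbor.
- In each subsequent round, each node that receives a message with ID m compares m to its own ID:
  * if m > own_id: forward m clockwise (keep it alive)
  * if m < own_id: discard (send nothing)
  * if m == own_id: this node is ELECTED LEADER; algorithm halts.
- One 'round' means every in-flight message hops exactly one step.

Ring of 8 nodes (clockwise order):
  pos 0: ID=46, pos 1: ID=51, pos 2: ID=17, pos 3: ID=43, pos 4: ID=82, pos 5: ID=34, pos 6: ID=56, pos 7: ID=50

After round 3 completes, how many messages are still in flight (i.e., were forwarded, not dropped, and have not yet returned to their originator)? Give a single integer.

Round 1: pos1(id51) recv 46: drop; pos2(id17) recv 51: fwd; pos3(id43) recv 17: drop; pos4(id82) recv 43: drop; pos5(id34) recv 82: fwd; pos6(id56) recv 34: drop; pos7(id50) recv 56: fwd; pos0(id46) recv 50: fwd
Round 2: pos3(id43) recv 51: fwd; pos6(id56) recv 82: fwd; pos0(id46) recv 56: fwd; pos1(id51) recv 50: drop
Round 3: pos4(id82) recv 51: drop; pos7(id50) recv 82: fwd; pos1(id51) recv 56: fwd
After round 3: 2 messages still in flight

Answer: 2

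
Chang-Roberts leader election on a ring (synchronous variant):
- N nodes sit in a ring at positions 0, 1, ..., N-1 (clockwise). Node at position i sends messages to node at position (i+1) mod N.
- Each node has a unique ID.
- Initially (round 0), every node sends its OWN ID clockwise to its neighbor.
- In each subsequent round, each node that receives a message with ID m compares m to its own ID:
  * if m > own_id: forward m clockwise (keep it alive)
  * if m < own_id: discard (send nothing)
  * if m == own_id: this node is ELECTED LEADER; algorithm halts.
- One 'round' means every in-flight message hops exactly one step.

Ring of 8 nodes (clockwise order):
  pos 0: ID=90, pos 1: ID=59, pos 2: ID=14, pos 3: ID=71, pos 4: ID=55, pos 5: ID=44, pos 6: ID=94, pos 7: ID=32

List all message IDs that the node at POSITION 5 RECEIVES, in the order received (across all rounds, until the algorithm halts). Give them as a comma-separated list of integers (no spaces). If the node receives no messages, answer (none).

Answer: 55,71,90,94

Derivation:
Round 1: pos1(id59) recv 90: fwd; pos2(id14) recv 59: fwd; pos3(id71) recv 14: drop; pos4(id55) recv 71: fwd; pos5(id44) recv 55: fwd; pos6(id94) recv 44: drop; pos7(id32) recv 94: fwd; pos0(id90) recv 32: drop
Round 2: pos2(id14) recv 90: fwd; pos3(id71) recv 59: drop; pos5(id44) recv 71: fwd; pos6(id94) recv 55: drop; pos0(id90) recv 94: fwd
Round 3: pos3(id71) recv 90: fwd; pos6(id94) recv 71: drop; pos1(id59) recv 94: fwd
Round 4: pos4(id55) recv 90: fwd; pos2(id14) recv 94: fwd
Round 5: pos5(id44) recv 90: fwd; pos3(id71) recv 94: fwd
Round 6: pos6(id94) recv 90: drop; pos4(id55) recv 94: fwd
Round 7: pos5(id44) recv 94: fwd
Round 8: pos6(id94) recv 94: ELECTED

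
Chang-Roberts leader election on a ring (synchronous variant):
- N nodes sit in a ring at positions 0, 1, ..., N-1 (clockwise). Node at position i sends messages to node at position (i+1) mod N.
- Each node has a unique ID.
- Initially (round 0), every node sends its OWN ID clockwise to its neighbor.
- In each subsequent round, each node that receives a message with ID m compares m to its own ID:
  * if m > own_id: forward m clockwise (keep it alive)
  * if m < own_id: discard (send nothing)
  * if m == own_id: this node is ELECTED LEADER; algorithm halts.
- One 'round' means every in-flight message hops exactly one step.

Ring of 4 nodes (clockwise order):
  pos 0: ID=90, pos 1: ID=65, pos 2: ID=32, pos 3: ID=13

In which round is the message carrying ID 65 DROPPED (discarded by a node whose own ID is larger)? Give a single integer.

Round 1: pos1(id65) recv 90: fwd; pos2(id32) recv 65: fwd; pos3(id13) recv 32: fwd; pos0(id90) recv 13: drop
Round 2: pos2(id32) recv 90: fwd; pos3(id13) recv 65: fwd; pos0(id90) recv 32: drop
Round 3: pos3(id13) recv 90: fwd; pos0(id90) recv 65: drop
Round 4: pos0(id90) recv 90: ELECTED
Message ID 65 originates at pos 1; dropped at pos 0 in round 3

Answer: 3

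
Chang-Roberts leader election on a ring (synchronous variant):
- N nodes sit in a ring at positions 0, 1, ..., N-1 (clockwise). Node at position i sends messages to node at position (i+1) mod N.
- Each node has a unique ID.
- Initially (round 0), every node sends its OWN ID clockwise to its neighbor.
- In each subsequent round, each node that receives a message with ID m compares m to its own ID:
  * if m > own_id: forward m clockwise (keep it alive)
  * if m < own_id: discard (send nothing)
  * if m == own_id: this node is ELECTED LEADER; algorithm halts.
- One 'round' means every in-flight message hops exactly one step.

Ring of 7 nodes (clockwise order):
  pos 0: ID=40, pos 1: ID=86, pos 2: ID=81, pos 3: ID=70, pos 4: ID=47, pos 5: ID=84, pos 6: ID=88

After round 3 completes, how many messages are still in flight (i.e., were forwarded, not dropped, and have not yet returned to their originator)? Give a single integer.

Answer: 2

Derivation:
Round 1: pos1(id86) recv 40: drop; pos2(id81) recv 86: fwd; pos3(id70) recv 81: fwd; pos4(id47) recv 70: fwd; pos5(id84) recv 47: drop; pos6(id88) recv 84: drop; pos0(id40) recv 88: fwd
Round 2: pos3(id70) recv 86: fwd; pos4(id47) recv 81: fwd; pos5(id84) recv 70: drop; pos1(id86) recv 88: fwd
Round 3: pos4(id47) recv 86: fwd; pos5(id84) recv 81: drop; pos2(id81) recv 88: fwd
After round 3: 2 messages still in flight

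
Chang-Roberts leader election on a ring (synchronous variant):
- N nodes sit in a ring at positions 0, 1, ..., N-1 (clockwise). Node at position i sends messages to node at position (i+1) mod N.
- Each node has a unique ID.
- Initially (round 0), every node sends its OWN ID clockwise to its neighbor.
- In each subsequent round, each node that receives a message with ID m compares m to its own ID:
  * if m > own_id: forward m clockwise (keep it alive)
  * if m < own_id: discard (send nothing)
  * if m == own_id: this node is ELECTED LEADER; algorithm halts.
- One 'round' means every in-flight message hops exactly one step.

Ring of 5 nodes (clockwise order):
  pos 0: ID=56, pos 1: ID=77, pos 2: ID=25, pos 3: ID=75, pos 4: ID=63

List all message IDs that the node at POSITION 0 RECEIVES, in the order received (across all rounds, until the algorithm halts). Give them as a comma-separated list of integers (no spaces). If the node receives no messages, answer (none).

Round 1: pos1(id77) recv 56: drop; pos2(id25) recv 77: fwd; pos3(id75) recv 25: drop; pos4(id63) recv 75: fwd; pos0(id56) recv 63: fwd
Round 2: pos3(id75) recv 77: fwd; pos0(id56) recv 75: fwd; pos1(id77) recv 63: drop
Round 3: pos4(id63) recv 77: fwd; pos1(id77) recv 75: drop
Round 4: pos0(id56) recv 77: fwd
Round 5: pos1(id77) recv 77: ELECTED

Answer: 63,75,77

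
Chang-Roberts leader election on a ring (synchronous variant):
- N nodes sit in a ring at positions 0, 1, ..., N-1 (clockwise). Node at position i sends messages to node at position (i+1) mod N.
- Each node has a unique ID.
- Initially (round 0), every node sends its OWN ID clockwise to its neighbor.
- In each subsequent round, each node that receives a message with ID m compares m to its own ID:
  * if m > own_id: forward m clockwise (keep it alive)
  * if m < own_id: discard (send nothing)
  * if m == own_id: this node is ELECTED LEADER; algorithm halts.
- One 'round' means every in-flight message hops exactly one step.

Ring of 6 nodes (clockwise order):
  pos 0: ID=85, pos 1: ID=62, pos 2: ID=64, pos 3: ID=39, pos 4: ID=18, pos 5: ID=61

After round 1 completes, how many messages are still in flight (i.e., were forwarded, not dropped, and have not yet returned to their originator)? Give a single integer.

Answer: 3

Derivation:
Round 1: pos1(id62) recv 85: fwd; pos2(id64) recv 62: drop; pos3(id39) recv 64: fwd; pos4(id18) recv 39: fwd; pos5(id61) recv 18: drop; pos0(id85) recv 61: drop
After round 1: 3 messages still in flight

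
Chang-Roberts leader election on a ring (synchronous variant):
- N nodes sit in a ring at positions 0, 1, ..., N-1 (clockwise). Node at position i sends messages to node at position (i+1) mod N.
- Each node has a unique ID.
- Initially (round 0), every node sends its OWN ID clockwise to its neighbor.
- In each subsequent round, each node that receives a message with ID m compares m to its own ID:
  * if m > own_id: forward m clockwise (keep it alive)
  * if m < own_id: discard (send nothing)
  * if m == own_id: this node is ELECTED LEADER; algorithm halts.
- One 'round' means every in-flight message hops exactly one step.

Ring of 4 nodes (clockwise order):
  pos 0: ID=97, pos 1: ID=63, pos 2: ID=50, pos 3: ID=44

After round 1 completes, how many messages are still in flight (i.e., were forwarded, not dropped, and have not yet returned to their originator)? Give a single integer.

Round 1: pos1(id63) recv 97: fwd; pos2(id50) recv 63: fwd; pos3(id44) recv 50: fwd; pos0(id97) recv 44: drop
After round 1: 3 messages still in flight

Answer: 3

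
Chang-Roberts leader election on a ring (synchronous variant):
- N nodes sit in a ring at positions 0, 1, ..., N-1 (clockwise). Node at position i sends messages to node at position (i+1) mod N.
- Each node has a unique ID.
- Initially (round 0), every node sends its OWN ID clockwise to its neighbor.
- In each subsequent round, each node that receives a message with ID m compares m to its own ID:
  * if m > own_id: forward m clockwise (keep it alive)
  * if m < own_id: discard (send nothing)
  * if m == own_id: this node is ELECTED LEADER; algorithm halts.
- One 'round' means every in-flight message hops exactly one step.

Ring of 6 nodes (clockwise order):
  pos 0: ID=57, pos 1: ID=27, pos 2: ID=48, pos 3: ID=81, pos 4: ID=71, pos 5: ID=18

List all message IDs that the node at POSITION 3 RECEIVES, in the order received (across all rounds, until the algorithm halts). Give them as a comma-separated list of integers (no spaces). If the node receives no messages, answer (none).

Answer: 48,57,71,81

Derivation:
Round 1: pos1(id27) recv 57: fwd; pos2(id48) recv 27: drop; pos3(id81) recv 48: drop; pos4(id71) recv 81: fwd; pos5(id18) recv 71: fwd; pos0(id57) recv 18: drop
Round 2: pos2(id48) recv 57: fwd; pos5(id18) recv 81: fwd; pos0(id57) recv 71: fwd
Round 3: pos3(id81) recv 57: drop; pos0(id57) recv 81: fwd; pos1(id27) recv 71: fwd
Round 4: pos1(id27) recv 81: fwd; pos2(id48) recv 71: fwd
Round 5: pos2(id48) recv 81: fwd; pos3(id81) recv 71: drop
Round 6: pos3(id81) recv 81: ELECTED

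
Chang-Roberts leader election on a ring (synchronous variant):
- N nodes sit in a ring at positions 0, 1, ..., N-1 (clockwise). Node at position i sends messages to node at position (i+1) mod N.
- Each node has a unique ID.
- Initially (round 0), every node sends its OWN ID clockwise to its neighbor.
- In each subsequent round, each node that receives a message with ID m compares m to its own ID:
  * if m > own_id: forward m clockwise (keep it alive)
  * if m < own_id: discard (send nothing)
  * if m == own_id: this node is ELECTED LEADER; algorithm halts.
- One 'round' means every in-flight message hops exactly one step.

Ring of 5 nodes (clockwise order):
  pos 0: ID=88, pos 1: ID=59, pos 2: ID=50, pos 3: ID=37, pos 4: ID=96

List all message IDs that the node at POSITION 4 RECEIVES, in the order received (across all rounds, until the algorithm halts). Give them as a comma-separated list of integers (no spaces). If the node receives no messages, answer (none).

Answer: 37,50,59,88,96

Derivation:
Round 1: pos1(id59) recv 88: fwd; pos2(id50) recv 59: fwd; pos3(id37) recv 50: fwd; pos4(id96) recv 37: drop; pos0(id88) recv 96: fwd
Round 2: pos2(id50) recv 88: fwd; pos3(id37) recv 59: fwd; pos4(id96) recv 50: drop; pos1(id59) recv 96: fwd
Round 3: pos3(id37) recv 88: fwd; pos4(id96) recv 59: drop; pos2(id50) recv 96: fwd
Round 4: pos4(id96) recv 88: drop; pos3(id37) recv 96: fwd
Round 5: pos4(id96) recv 96: ELECTED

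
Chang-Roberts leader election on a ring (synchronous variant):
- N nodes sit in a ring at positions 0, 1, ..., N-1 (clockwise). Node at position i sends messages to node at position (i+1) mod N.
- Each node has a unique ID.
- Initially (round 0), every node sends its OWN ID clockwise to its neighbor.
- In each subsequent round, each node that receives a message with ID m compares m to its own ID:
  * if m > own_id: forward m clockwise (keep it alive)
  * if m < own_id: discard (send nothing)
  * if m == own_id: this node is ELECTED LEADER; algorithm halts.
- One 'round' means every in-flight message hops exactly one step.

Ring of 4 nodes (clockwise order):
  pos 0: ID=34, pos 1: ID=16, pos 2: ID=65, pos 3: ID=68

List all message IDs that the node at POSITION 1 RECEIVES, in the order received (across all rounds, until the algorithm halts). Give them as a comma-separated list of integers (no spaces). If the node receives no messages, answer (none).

Round 1: pos1(id16) recv 34: fwd; pos2(id65) recv 16: drop; pos3(id68) recv 65: drop; pos0(id34) recv 68: fwd
Round 2: pos2(id65) recv 34: drop; pos1(id16) recv 68: fwd
Round 3: pos2(id65) recv 68: fwd
Round 4: pos3(id68) recv 68: ELECTED

Answer: 34,68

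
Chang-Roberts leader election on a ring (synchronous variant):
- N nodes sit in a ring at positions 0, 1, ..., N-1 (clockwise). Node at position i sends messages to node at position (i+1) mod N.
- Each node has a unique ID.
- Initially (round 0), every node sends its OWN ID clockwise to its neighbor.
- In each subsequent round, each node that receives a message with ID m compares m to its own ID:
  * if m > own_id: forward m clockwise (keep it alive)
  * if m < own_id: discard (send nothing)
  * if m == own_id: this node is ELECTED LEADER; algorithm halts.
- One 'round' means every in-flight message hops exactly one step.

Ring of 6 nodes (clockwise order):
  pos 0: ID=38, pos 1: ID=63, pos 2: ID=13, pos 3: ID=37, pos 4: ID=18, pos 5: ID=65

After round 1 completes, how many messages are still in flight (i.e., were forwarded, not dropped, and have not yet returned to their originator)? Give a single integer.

Answer: 3

Derivation:
Round 1: pos1(id63) recv 38: drop; pos2(id13) recv 63: fwd; pos3(id37) recv 13: drop; pos4(id18) recv 37: fwd; pos5(id65) recv 18: drop; pos0(id38) recv 65: fwd
After round 1: 3 messages still in flight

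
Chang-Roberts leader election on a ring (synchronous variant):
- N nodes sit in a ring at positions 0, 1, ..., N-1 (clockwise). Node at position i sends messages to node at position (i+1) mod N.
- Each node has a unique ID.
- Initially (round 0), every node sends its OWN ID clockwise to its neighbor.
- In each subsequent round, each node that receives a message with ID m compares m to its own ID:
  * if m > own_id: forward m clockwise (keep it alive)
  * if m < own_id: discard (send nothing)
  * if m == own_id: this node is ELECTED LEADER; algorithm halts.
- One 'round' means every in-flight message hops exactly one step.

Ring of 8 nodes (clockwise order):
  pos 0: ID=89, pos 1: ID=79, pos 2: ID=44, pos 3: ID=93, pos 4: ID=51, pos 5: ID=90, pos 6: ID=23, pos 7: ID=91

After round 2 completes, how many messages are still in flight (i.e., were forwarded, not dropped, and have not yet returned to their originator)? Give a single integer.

Round 1: pos1(id79) recv 89: fwd; pos2(id44) recv 79: fwd; pos3(id93) recv 44: drop; pos4(id51) recv 93: fwd; pos5(id90) recv 51: drop; pos6(id23) recv 90: fwd; pos7(id91) recv 23: drop; pos0(id89) recv 91: fwd
Round 2: pos2(id44) recv 89: fwd; pos3(id93) recv 79: drop; pos5(id90) recv 93: fwd; pos7(id91) recv 90: drop; pos1(id79) recv 91: fwd
After round 2: 3 messages still in flight

Answer: 3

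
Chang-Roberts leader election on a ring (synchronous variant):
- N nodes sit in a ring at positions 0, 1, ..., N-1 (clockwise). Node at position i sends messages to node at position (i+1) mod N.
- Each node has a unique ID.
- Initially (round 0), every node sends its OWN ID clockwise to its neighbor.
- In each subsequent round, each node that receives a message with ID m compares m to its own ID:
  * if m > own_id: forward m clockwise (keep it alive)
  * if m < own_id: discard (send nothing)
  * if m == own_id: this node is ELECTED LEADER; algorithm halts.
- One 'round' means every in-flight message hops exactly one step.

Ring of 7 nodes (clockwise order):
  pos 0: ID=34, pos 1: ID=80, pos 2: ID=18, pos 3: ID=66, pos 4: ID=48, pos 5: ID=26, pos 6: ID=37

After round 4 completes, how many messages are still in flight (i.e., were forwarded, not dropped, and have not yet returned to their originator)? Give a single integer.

Round 1: pos1(id80) recv 34: drop; pos2(id18) recv 80: fwd; pos3(id66) recv 18: drop; pos4(id48) recv 66: fwd; pos5(id26) recv 48: fwd; pos6(id37) recv 26: drop; pos0(id34) recv 37: fwd
Round 2: pos3(id66) recv 80: fwd; pos5(id26) recv 66: fwd; pos6(id37) recv 48: fwd; pos1(id80) recv 37: drop
Round 3: pos4(id48) recv 80: fwd; pos6(id37) recv 66: fwd; pos0(id34) recv 48: fwd
Round 4: pos5(id26) recv 80: fwd; pos0(id34) recv 66: fwd; pos1(id80) recv 48: drop
After round 4: 2 messages still in flight

Answer: 2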